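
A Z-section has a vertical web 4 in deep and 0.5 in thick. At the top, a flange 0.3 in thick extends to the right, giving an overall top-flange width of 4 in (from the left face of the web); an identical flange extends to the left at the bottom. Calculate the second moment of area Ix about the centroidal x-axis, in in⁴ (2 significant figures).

Split into non-overlapping primitives; take the origin at the lower-left of the bounding box.
Web: 0.5 × 4, A = 2 in², y = 2 in, Ī = 2.667 in⁴.
Top flange (beyond web): 3.5 × 0.3, A = 1.05 in², y = 3.85 in, Ī = 0.007875 in⁴.
Bottom flange (beyond web): 3.5 × 0.3, A = 1.05 in², y = 0.15 in, Ī = 0.007875 in⁴.
Centroid: ȳ = ΣA·y / ΣA = 2 in.
Transfer each piece to the centroidal x-axis using Ī + A·d² with d = y − 2:
  web: d = 0 in → contributes +2.667 in⁴
  top flange (beyond web): d = 1.85 in → contributes +3.602 in⁴
  bottom flange (beyond web): d = -1.85 in → contributes +3.602 in⁴
Total I = 9.87 in⁴.

Ix ≈ 9.9 in⁴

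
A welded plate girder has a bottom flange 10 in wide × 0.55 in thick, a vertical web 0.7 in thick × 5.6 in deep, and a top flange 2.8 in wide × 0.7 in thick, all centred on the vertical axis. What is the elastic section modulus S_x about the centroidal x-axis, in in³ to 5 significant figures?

Decompose the section into non-overlapping parts with the origin at the bottom-left of its bounding rectangle.
Bottom plate: 10 × 0.55, A = 5.5 in², y = 0.275 in, Ī = 0.1386458 in⁴.
Web plate: 0.7 × 5.6, A = 3.92 in², y = 3.35 in, Ī = 10.24427 in⁴.
Top plate: 2.8 × 0.7, A = 1.96 in², y = 6.5 in, Ī = 0.08003333 in⁴.
Centroid: ȳ = ΣA·y / ΣA = 2.406371 in.
Transfer each piece to the centroidal x-axis using Ī + A·d² with d = y − 2.406371:
  bottom plate: d = -2.131371 in → contributes +25.12372 in⁴
  web plate: d = 0.9436292 in → contributes +13.73478 in⁴
  top plate: d = 4.093629 in → contributes +32.92532 in⁴
Total I = 71.78382 in⁴.
Extreme fibre distance c = 4.443629 in; S = I/c = 16.15432 in³.

S_x ≈ 16.154 in³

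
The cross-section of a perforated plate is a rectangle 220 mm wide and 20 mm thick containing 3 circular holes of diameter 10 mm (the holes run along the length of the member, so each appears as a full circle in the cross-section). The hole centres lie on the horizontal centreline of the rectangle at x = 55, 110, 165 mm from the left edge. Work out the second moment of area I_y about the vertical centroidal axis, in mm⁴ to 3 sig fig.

Break the section into simple shapes (no overlaps), measuring from the bottom-left corner of the bounding box.
Plate: 220 × 20, A = 4 400 mm², x = 110 mm, Ī = 17 746 667 mm⁴.
Hole 1 (subtracted): ⌀10, A = 78.54 mm², x = 55 mm, Ī = 490.87 mm⁴.
Hole 2 (subtracted): ⌀10, A = 78.54 mm², x = 110 mm, Ī = 490.87 mm⁴.
Hole 3 (subtracted): ⌀10, A = 78.54 mm², x = 165 mm, Ī = 490.87 mm⁴.
By symmetry the centroid is at mid-width, x̄ = 110 mm.
Transfer each piece to the vertical centroidal axis using Ī + A·d² with d = x − 110:
  plate: d = 0 mm → contributes +17 746 667 mm⁴
  hole 1: d = -55 mm → contributes −238 074 mm⁴
  hole 2: d = 0 mm → contributes −490.87 mm⁴
  hole 3: d = 55 mm → contributes −238 074 mm⁴
Total I = 17 270 028 mm⁴.

I_y ≈ 1.73 × 10⁷ mm⁴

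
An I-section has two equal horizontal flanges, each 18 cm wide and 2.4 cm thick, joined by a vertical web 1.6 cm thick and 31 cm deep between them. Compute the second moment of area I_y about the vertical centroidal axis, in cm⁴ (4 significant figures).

Break the section into simple shapes (no overlaps), measuring from the bottom-left corner of the bounding box.
Bottom flange: 18 × 2.4, A = 43.2 cm², x = 9 cm, Ī = 1166.4 cm⁴.
Web: 1.6 × 31, A = 49.6 cm², x = 9 cm, Ī = 10.5813 cm⁴.
Top flange: 18 × 2.4, A = 43.2 cm², x = 9 cm, Ī = 1166.4 cm⁴.
By symmetry the centroid is at mid-width, x̄ = 9 cm.
All pieces are centred on the vertical centroidal axis, so I = ΣĪ = 2343.38 cm⁴.

I_y ≈ 2343 cm⁴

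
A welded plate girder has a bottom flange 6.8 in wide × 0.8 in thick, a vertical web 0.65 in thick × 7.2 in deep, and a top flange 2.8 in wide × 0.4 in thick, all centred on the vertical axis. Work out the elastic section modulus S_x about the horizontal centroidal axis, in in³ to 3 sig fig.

Split into non-overlapping primitives; take the origin at the lower-left of the bounding box.
Bottom plate: 6.8 × 0.8, A = 5.44 in², y = 0.4 in, Ī = 0.29013 in⁴.
Web plate: 0.65 × 7.2, A = 4.68 in², y = 4.4 in, Ī = 20.218 in⁴.
Top plate: 2.8 × 0.4, A = 1.12 in², y = 8.2 in, Ī = 0.014933 in⁴.
Centroid: ȳ = ΣA·y / ΣA = 2.8427 in.
Transfer each piece to the horizontal centroidal axis using Ī + A·d² with d = y − 2.8427:
  bottom plate: d = -2.4427 in → contributes +32.75 in⁴
  web plate: d = 1.5573 in → contributes +31.567 in⁴
  top plate: d = 5.3573 in → contributes +32.16 in⁴
Total I = 96.477 in⁴.
Extreme fibre distance c = 5.5573 in; S = I/c = 17.36 in³.

S_x ≈ 17.4 in³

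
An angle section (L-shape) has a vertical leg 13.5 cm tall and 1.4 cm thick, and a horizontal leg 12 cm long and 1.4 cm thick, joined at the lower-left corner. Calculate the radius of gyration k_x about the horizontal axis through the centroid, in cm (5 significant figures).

k_x ≈ 4.1949 cm

Split into non-overlapping primitives; take the origin at the lower-left of the bounding box.
Vertical leg: 1.4 × 13.5, A = 18.9 cm², y = 6.75 cm, Ī = 287.0438 cm⁴.
Horizontal leg (remainder): 10.6 × 1.4, A = 14.84 cm², y = 0.7 cm, Ī = 2.423867 cm⁴.
Centroid: ȳ = ΣA·y / ΣA = 4.089004 cm.
Transfer each piece to the horizontal axis through the centroid using Ī + A·d² with d = y − 4.089004:
  vertical leg: d = 2.660996 cm → contributes +420.8727 cm⁴
  horizontal leg (remainder): d = -3.389004 cm → contributes +172.8664 cm⁴
Total I = 593.7392 cm⁴.
Radius of gyration: k = √(I/A) = √(593.7392 / 33.74) = 4.194936 cm.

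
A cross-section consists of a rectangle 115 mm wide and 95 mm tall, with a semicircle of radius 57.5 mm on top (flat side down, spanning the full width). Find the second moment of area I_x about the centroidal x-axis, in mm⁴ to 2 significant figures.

I_x ≈ 2.8 × 10⁷ mm⁴

Treat the section as a set of non-overlapping primitives; coordinates are from the bounding-box lower-left.
Rectangular body: 115 × 95, A = 10 925 mm², y = 47.5 mm, Ī = 8 216 510 mm⁴.
Semicircular cap: semicircle r = 57.5, A = 5 193 mm², y = 119.4 mm, Ī = 1 199 785 mm⁴.
Centroid: ȳ = ΣA·y / ΣA = 70.67 mm.
Transfer each piece to the centroidal x-axis using Ī + A·d² with d = y − 70.67:
  rectangular body: d = -23.17 mm → contributes +14 080 450 mm⁴
  semicircular cap: d = 48.74 mm → contributes +13 535 245 mm⁴
Total I = 27 615 694 mm⁴.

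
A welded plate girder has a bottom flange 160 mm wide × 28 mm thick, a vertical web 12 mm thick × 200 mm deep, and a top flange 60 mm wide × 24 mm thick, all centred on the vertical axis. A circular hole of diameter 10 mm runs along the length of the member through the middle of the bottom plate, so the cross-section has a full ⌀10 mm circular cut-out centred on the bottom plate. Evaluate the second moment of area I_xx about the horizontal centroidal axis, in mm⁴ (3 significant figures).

Split into non-overlapping primitives; take the origin at the lower-left of the bounding box.
Bottom plate: 160 × 28, A = 4 480 mm², y = 14 mm, Ī = 292 693 mm⁴.
Web plate: 12 × 200, A = 2 400 mm², y = 128 mm, Ī = 8 000 000 mm⁴.
Top plate: 60 × 24, A = 1 440 mm², y = 240 mm, Ī = 69 120 mm⁴.
Hole (subtracted): ⌀10, A = 78.54 mm², y = 14 mm, Ī = 490.87 mm⁴.
Centroid: ȳ = ΣA·y / ΣA = 86.686 mm.
Transfer each piece to the horizontal centroidal axis using Ī + A·d² with d = y − 86.686:
  bottom plate: d = -72.686 mm → contributes +23 961 771 mm⁴
  web plate: d = 41.314 mm → contributes +12 096 402 mm⁴
  top plate: d = 153.31 mm → contributes +33 916 517 mm⁴
  hole: d = -72.686 mm → contributes −415 438 mm⁴
Total I = 69 559 252 mm⁴.

I_xx ≈ 6.96 × 10⁷ mm⁴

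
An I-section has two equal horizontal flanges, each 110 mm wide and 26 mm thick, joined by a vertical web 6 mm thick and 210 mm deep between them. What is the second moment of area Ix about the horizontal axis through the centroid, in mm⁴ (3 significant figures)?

Ix ≈ 8.46 × 10⁷ mm⁴

Break the section into simple shapes (no overlaps), measuring from the bottom-left corner of the bounding box.
Bottom flange: 110 × 26, A = 2 860 mm², y = 13 mm, Ī = 161 113 mm⁴.
Web: 6 × 210, A = 1 260 mm², y = 131 mm, Ī = 4 630 500 mm⁴.
Top flange: 110 × 26, A = 2 860 mm², y = 249 mm, Ī = 161 113 mm⁴.
By symmetry the centroid is at mid-height, ȳ = 131 mm.
Transfer each piece to the horizontal axis through the centroid using Ī + A·d² with d = y − 131:
  bottom flange: d = -118 mm → contributes +39 983 753 mm⁴
  web: d = 0 mm → contributes +4 630 500 mm⁴
  top flange: d = 118 mm → contributes +39 983 753 mm⁴
Total I = 84 598 007 mm⁴.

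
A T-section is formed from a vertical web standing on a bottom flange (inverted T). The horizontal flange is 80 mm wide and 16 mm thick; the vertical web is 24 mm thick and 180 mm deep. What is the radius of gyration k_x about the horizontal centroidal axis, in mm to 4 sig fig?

k_x ≈ 61.49 mm

Split into non-overlapping primitives; take the origin at the lower-left of the bounding box.
Flange: 80 × 16, A = 1 280 mm², y = 8 mm, Ī = 27306.7 mm⁴.
Web: 24 × 180, A = 4 320 mm², y = 106 mm, Ī = 11 664 000 mm⁴.
Centroid: ȳ = ΣA·y / ΣA = 83.6 mm.
Transfer each piece to the horizontal centroidal axis using Ī + A·d² with d = y − 83.6:
  flange: d = -75.6 mm → contributes +7 342 967 mm⁴
  web: d = 22.4 mm → contributes +13 831 603 mm⁴
Total I = 21 174 571 mm⁴.
Radius of gyration: k = √(I/A) = √(21 174 571 / 5 600) = 61.4912 mm.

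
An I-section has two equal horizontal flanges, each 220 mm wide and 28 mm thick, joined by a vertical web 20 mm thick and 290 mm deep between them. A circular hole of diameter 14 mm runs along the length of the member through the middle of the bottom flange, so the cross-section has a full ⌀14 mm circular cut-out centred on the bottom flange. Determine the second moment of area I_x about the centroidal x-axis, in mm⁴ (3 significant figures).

Split into non-overlapping primitives; take the origin at the lower-left of the bounding box.
Bottom flange: 220 × 28, A = 6 160 mm², y = 14 mm, Ī = 402 453 mm⁴.
Web: 20 × 290, A = 5 800 mm², y = 173 mm, Ī = 40 648 333 mm⁴.
Top flange: 220 × 28, A = 6 160 mm², y = 332 mm, Ī = 402 453 mm⁴.
Hole (subtracted): ⌀14, A = 153.94 mm², y = 14 mm, Ī = 1885.7 mm⁴.
Centroid: ȳ = ΣA·y / ΣA = 174.36 mm.
Transfer each piece to the centroidal x-axis using Ī + A·d² with d = y − 174.36:
  bottom flange: d = -160.36 mm → contributes +158 813 536 mm⁴
  web: d = -1.3624 mm → contributes +40 659 098 mm⁴
  top flange: d = 157.64 mm → contributes +153 476 157 mm⁴
  hole: d = -160.36 mm → contributes −3 960 569 mm⁴
Total I = 348 988 221 mm⁴.

I_x ≈ 3.49 × 10⁸ mm⁴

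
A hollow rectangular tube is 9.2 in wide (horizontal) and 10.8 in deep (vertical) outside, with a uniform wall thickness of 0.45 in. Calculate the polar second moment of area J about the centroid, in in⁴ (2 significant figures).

J ≈ 520 in⁴

Decompose the section into non-overlapping parts with the origin at the bottom-left of its bounding rectangle.
Outer rectangle: 9.2 × 10.8, A = 99.36 in², y = 5.4 in, Ī = 965.8 in⁴.
Inner void (subtracted): 8.3 × 9.9, A = 82.17 in², y = 5.4 in, Ī = 671.1 in⁴.
By symmetry the centroid is at mid-height, ȳ = 5.4 in.
All pieces are centred on the centroidal x-axis, so I = ΣĪ (holes subtracted) = 294.7 in⁴.
Repeating about the centroidal y-axis gives I_y = 229.1 in⁴.
Polar second moment: J = I_x + I_y = 523.8 in⁴.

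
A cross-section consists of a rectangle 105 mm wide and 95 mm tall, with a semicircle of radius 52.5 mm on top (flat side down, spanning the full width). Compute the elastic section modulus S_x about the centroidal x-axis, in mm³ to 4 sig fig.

S_x ≈ 2.921 × 10⁵ mm³

Break the section into simple shapes (no overlaps), measuring from the bottom-left corner of the bounding box.
Rectangular body: 105 × 95, A = 9 975 mm², y = 47.5 mm, Ī = 7 502 031 mm⁴.
Semicircular cap: semicircle r = 52.5, A = 4329.51 mm², y = 117.282 mm, Ī = 833 814 mm⁴.
Centroid: ȳ = ΣA·y / ΣA = 68.6206 mm.
Transfer each piece to the centroidal x-axis using Ī + A·d² with d = y − 68.6206:
  rectangular body: d = -21.1206 mm → contributes +11 951 694 mm⁴
  semicircular cap: d = 48.6611 mm → contributes +11 085 646 mm⁴
Total I = 23 037 340 mm⁴.
Extreme fibre distance c = 78.8794 mm; S = I/c = 292 058 mm³.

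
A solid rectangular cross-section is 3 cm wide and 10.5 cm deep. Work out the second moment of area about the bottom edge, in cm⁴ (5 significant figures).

I_base ≈ 1157.6 cm⁴

The section: 3 × 10.5, A = 31.5 cm², y = 5.25 cm, Ī = 289.4063 cm⁴.
Transfer it to the base of the section using Ī + A·d² with d = y − 0:
  the section: d = 5.25 cm → contributes +1157.625 cm⁴
Total I = 1157.625 cm⁴.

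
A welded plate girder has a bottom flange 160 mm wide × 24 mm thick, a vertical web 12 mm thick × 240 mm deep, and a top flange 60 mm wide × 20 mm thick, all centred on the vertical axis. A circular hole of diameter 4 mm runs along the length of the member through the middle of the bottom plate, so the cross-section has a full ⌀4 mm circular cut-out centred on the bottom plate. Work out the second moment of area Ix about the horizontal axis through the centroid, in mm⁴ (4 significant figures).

Split into non-overlapping primitives; take the origin at the lower-left of the bounding box.
Bottom plate: 160 × 24, A = 3 840 mm², y = 12 mm, Ī = 184 320 mm⁴.
Web plate: 12 × 240, A = 2 880 mm², y = 144 mm, Ī = 13 824 000 mm⁴.
Top plate: 60 × 20, A = 1 200 mm², y = 274 mm, Ī = 40 000 mm⁴.
Hole (subtracted): ⌀4, A = 12.5664 mm², y = 12 mm, Ī = 12.5664 mm⁴.
Centroid: ȳ = ΣA·y / ΣA = 99.8363 mm.
Transfer each piece to the horizontal axis through the centroid using Ī + A·d² with d = y − 99.8363:
  bottom plate: d = -87.8363 mm → contributes +29 810 772 mm⁴
  web plate: d = 44.1637 mm → contributes +19 441 236 mm⁴
  top plate: d = 174.164 mm → contributes +36 439 578 mm⁴
  hole: d = -87.8363 mm → contributes −96964.9 mm⁴
Total I = 85 594 622 mm⁴.

Ix ≈ 8.559 × 10⁷ mm⁴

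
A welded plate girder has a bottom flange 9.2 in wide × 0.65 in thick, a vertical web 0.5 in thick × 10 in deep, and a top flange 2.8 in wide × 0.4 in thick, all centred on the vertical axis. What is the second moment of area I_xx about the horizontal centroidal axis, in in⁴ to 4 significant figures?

Split into non-overlapping primitives; take the origin at the lower-left of the bounding box.
Bottom plate: 9.2 × 0.65, A = 5.98 in², y = 0.325 in, Ī = 0.210546 in⁴.
Web plate: 0.5 × 10, A = 5 in², y = 5.65 in, Ī = 41.6667 in⁴.
Top plate: 2.8 × 0.4, A = 1.12 in², y = 10.85 in, Ī = 0.0149333 in⁴.
Centroid: ȳ = ΣA·y / ΣA = 3.49963 in.
Transfer each piece to the horizontal centroidal axis using Ī + A·d² with d = y − 3.49963:
  bottom plate: d = -3.17463 in → contributes +60.4786 in⁴
  web plate: d = 2.15037 in → contributes +64.7872 in⁴
  top plate: d = 7.35037 in → contributes +60.5263 in⁴
Total I = 185.792 in⁴.

I_xx ≈ 185.8 in⁴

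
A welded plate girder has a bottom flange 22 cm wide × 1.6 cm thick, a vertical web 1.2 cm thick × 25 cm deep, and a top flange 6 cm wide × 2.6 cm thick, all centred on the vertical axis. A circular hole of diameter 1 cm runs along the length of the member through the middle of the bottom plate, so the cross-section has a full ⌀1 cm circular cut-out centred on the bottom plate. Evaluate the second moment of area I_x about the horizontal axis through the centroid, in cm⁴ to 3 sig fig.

Break the section into simple shapes (no overlaps), measuring from the bottom-left corner of the bounding box.
Bottom plate: 22 × 1.6, A = 35.2 cm², y = 0.8 cm, Ī = 7.5093 cm⁴.
Web plate: 1.2 × 25, A = 30 cm², y = 14.1 cm, Ī = 1562.5 cm⁴.
Top plate: 6 × 2.6, A = 15.6 cm², y = 27.9 cm, Ī = 8.788 cm⁴.
Hole (subtracted): ⌀1, A = 0.7854 cm², y = 0.8 cm, Ī = 0.049087 cm⁴.
Centroid: ȳ = ΣA·y / ΣA = 11.07 cm.
Transfer each piece to the horizontal axis through the centroid using Ī + A·d² with d = y − 11.07:
  bottom plate: d = -10.27 cm → contributes +3720.2 cm⁴
  web plate: d = 3.0299 cm → contributes +1837.9 cm⁴
  top plate: d = 16.83 cm → contributes +4427.4 cm⁴
  hole: d = -10.27 cm → contributes −82.889 cm⁴
Total I = 9902.7 cm⁴.

I_x ≈ 9900 cm⁴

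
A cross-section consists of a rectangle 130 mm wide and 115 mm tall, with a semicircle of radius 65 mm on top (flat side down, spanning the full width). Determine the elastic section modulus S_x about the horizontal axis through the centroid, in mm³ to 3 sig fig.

S_x ≈ 5.37 × 10⁵ mm³

Break the section into simple shapes (no overlaps), measuring from the bottom-left corner of the bounding box.
Rectangular body: 130 × 115, A = 14 950 mm², y = 57.5 mm, Ī = 16 476 146 mm⁴.
Semicircular cap: semicircle r = 65, A = 6636.6 mm², y = 142.59 mm, Ī = 1 959 230 mm⁴.
Centroid: ȳ = ΣA·y / ΣA = 83.659 mm.
Transfer each piece to the horizontal axis through the centroid using Ī + A·d² with d = y − 83.659:
  rectangular body: d = -26.159 mm → contributes +26 706 490 mm⁴
  semicircular cap: d = 58.928 mm → contributes +25 004 663 mm⁴
Total I = 51 711 153 mm⁴.
Extreme fibre distance c = 96.341 mm; S = I/c = 536 752 mm³.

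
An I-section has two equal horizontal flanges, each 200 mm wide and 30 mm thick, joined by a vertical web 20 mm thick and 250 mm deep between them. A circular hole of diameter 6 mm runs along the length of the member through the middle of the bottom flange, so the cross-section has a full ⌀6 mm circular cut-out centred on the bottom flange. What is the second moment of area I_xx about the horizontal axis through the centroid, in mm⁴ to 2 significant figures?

I_xx ≈ 2.6 × 10⁸ mm⁴

Split into non-overlapping primitives; take the origin at the lower-left of the bounding box.
Bottom flange: 200 × 30, A = 6 000 mm², y = 15 mm, Ī = 450 000 mm⁴.
Web: 20 × 250, A = 5 000 mm², y = 155 mm, Ī = 26 041 667 mm⁴.
Top flange: 200 × 30, A = 6 000 mm², y = 295 mm, Ī = 450 000 mm⁴.
Hole (subtracted): ⌀6, A = 28.27 mm², y = 15 mm, Ī = 63.62 mm⁴.
Centroid: ȳ = ΣA·y / ΣA = 155.2 mm.
Transfer each piece to the horizontal axis through the centroid using Ī + A·d² with d = y − 155.2:
  bottom flange: d = -140.2 mm → contributes +118 442 162 mm⁴
  web: d = -0.2332 mm → contributes +26 041 939 mm⁴
  top flange: d = 139.8 mm → contributes +117 658 491 mm⁴
  hole: d = -140.2 mm → contributes −556 089 mm⁴
Total I = 261 586 503 mm⁴.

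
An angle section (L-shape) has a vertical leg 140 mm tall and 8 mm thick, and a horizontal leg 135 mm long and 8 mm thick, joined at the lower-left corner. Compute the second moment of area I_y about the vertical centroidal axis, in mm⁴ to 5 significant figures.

Treat the section as a set of non-overlapping primitives; coordinates are from the bounding-box lower-left.
Vertical leg: 8 × 140, A = 1 120 mm², x = 4 mm, Ī = 5973.333 mm⁴.
Horizontal leg (remainder): 127 × 8, A = 1 016 mm², x = 71.5 mm, Ī = 1 365 589 mm⁴.
Centroid: x̄ = ΣA·x / ΣA = 36.10674 mm.
Transfer each piece to the vertical centroidal axis using Ī + A·d² with d = x − 36.10674:
  vertical leg: d = -32.10674 mm → contributes +1 160 517 mm⁴
  horizontal leg (remainder): d = 35.39326 mm → contributes +2 638 314 mm⁴
Total I = 3 798 832 mm⁴.

I_y ≈ 3.7988 × 10⁶ mm⁴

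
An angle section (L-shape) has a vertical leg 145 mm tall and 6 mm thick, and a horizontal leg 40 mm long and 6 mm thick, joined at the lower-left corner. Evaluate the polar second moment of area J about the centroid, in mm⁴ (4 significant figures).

J ≈ 2.411 × 10⁶ mm⁴

Treat the section as a set of non-overlapping primitives; coordinates are from the bounding-box lower-left.
Vertical leg: 6 × 145, A = 870 mm², y = 72.5 mm, Ī = 1 524 313 mm⁴.
Horizontal leg (remainder): 34 × 6, A = 204 mm², y = 3 mm, Ī = 612 mm⁴.
Centroid: ȳ = ΣA·y / ΣA = 59.2989 mm.
Transfer each piece to the centroidal x-axis using Ī + A·d² with d = y − 59.2989:
  vertical leg: d = 13.2011 mm → contributes +1 675 927 mm⁴
  horizontal leg (remainder): d = -56.2989 mm → contributes +647 203 mm⁴
Total I = 2 323 130 mm⁴.
For the y-axis: x̄ = 6.79888 mm.
Repeating about the centroidal y-axis gives I_y = 88362.6 mm⁴.
Polar second moment: J = I_x + I_y = 2 411 493 mm⁴.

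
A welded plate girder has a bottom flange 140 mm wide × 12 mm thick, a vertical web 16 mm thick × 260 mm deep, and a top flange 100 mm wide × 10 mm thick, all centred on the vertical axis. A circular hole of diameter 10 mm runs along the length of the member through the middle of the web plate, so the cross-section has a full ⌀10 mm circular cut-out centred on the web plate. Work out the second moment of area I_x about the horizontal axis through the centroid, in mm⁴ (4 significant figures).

I_x ≈ 7.147 × 10⁷ mm⁴

Decompose the section into non-overlapping parts with the origin at the bottom-left of its bounding rectangle.
Bottom plate: 140 × 12, A = 1 680 mm², y = 6 mm, Ī = 20 160 mm⁴.
Web plate: 16 × 260, A = 4 160 mm², y = 142 mm, Ī = 23 434 667 mm⁴.
Top plate: 100 × 10, A = 1 000 mm², y = 277 mm, Ī = 8333.33 mm⁴.
Hole (subtracted): ⌀10, A = 78.5398 mm², y = 142 mm, Ī = 490.874 mm⁴.
Centroid: ȳ = ΣA·y / ΣA = 128.175 mm.
Transfer each piece to the horizontal axis through the centroid using Ī + A·d² with d = y − 128.175:
  bottom plate: d = -122.175 mm → contributes +25 096 897 mm⁴
  web plate: d = 13.8254 mm → contributes +24 229 818 mm⁴
  top plate: d = 148.825 mm → contributes +22 157 338 mm⁴
  hole: d = 13.8254 mm → contributes −15503.1 mm⁴
Total I = 71 468 549 mm⁴.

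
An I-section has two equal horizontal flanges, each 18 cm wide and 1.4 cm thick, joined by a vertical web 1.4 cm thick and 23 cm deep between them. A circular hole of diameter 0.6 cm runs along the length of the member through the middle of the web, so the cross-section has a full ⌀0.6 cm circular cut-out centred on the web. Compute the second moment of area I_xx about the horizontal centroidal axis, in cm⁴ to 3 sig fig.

I_xx ≈ 8930 cm⁴

Split into non-overlapping primitives; take the origin at the lower-left of the bounding box.
Bottom flange: 18 × 1.4, A = 25.2 cm², y = 0.7 cm, Ī = 4.116 cm⁴.
Web: 1.4 × 23, A = 32.2 cm², y = 12.9 cm, Ī = 1419.5 cm⁴.
Top flange: 18 × 1.4, A = 25.2 cm², y = 25.1 cm, Ī = 4.116 cm⁴.
Hole (subtracted): ⌀0.6, A = 0.28274 cm², y = 12.9 cm, Ī = 0.0063617 cm⁴.
By symmetry the centroid is at mid-height, ȳ = 12.9 cm.
Transfer each piece to the horizontal centroidal axis using Ī + A·d² with d = y − 12.9:
  bottom flange: d = -12.2 cm → contributes +3754.9 cm⁴
  web: d = 0 cm → contributes +1419.5 cm⁴
  top flange: d = 12.2 cm → contributes +3754.9 cm⁴
  hole: d = 0 cm → contributes −0.0063617 cm⁴
Total I = 8929.2 cm⁴.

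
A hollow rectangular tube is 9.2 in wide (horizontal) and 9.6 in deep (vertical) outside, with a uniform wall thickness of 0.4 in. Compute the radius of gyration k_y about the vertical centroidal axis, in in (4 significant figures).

k_y ≈ 3.616 in

Break the section into simple shapes (no overlaps), measuring from the bottom-left corner of the bounding box.
Outer rectangle: 9.2 × 9.6, A = 88.32 in², x = 4.6 in, Ī = 622.95 in⁴.
Inner void (subtracted): 8.4 × 8.8, A = 73.92 in², x = 4.6 in, Ī = 434.65 in⁴.
By symmetry the centroid is at mid-width, x̄ = 4.6 in.
All pieces are centred on the vertical centroidal axis, so I = ΣĪ (holes subtracted) = 188.301 in⁴.
Radius of gyration: k = √(I/A) = √(188.301 / 14.4) = 3.61614 in.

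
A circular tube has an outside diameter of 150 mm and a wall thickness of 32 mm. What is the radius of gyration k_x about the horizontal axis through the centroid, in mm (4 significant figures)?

Treat the section as a set of non-overlapping primitives; coordinates are from the bounding-box lower-left.
Outer circle: ⌀150, A = 17671.5 mm², y = 75 mm, Ī = 24 850 489 mm⁴.
Bore (subtracted): ⌀86, A = 5808.8 mm², y = 75 mm, Ī = 2 685 120 mm⁴.
By symmetry the centroid is at mid-height, ȳ = 75 mm.
All pieces are centred on the horizontal axis through the centroid, so I = ΣĪ (holes subtracted) = 22 165 369 mm⁴.
Radius of gyration: k = √(I/A) = √(22 165 369 / 11862.7) = 43.2261 mm.

k_x ≈ 43.23 mm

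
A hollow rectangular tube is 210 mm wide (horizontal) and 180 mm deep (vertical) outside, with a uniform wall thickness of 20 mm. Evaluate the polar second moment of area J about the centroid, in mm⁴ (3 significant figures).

Decompose the section into non-overlapping parts with the origin at the bottom-left of its bounding rectangle.
Outer rectangle: 210 × 180, A = 37 800 mm², y = 90 mm, Ī = 102 060 000 mm⁴.
Inner void (subtracted): 170 × 140, A = 23 800 mm², y = 90 mm, Ī = 38 873 333 mm⁴.
By symmetry the centroid is at mid-height, ȳ = 90 mm.
All pieces are centred on the centroidal x-axis, so I = ΣĪ (holes subtracted) = 63 186 667 mm⁴.
Repeating about the centroidal y-axis gives I_y = 81 596 667 mm⁴.
Polar second moment: J = I_x + I_y = 144 783 333 mm⁴.

J ≈ 1.45 × 10⁸ mm⁴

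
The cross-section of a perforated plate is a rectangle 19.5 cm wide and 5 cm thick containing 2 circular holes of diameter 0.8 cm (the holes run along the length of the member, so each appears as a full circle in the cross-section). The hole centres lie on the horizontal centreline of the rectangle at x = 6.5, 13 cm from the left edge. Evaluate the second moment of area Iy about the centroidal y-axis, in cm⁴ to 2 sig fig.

Decompose the section into non-overlapping parts with the origin at the bottom-left of its bounding rectangle.
Plate: 19.5 × 5, A = 97.5 cm², x = 9.75 cm, Ī = 3 090 cm⁴.
Hole 1 (subtracted): ⌀0.8, A = 0.5027 cm², x = 6.5 cm, Ī = 0.02011 cm⁴.
Hole 2 (subtracted): ⌀0.8, A = 0.5027 cm², x = 13 cm, Ī = 0.02011 cm⁴.
By symmetry the centroid is at mid-width, x̄ = 9.75 cm.
Transfer each piece to the centroidal y-axis using Ī + A·d² with d = x − 9.75:
  plate: d = 0 cm → contributes +3 090 cm⁴
  hole 1: d = -3.25 cm → contributes −5.329 cm⁴
  hole 2: d = 3.25 cm → contributes −5.329 cm⁴
Total I = 3 079 cm⁴.

Iy ≈ 3100 cm⁴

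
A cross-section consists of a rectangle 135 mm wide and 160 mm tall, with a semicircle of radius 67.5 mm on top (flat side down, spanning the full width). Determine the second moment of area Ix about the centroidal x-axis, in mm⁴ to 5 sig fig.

Ix ≈ 1.1182 × 10⁸ mm⁴

Break the section into simple shapes (no overlaps), measuring from the bottom-left corner of the bounding box.
Rectangular body: 135 × 160, A = 21 600 mm², y = 80 mm, Ī = 46 080 000 mm⁴.
Semicircular cap: semicircle r = 67.5, A = 7156.941 mm², y = 188.6479 mm, Ī = 2 278 490 mm⁴.
Centroid: ȳ = ΣA·y / ΣA = 107.04 mm.
Transfer each piece to the centroidal x-axis using Ī + A·d² with d = y − 107.04:
  rectangular body: d = -27.03996 mm → contributes +61 873 043 mm⁴
  semicircular cap: d = 81.60793 mm → contributes +49 942 673 mm⁴
Total I = 111 815 716 mm⁴.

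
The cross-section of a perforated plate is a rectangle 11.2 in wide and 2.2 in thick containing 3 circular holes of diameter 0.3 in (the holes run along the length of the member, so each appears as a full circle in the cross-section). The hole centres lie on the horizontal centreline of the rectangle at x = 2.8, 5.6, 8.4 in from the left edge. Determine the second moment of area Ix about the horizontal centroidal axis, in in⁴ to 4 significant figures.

Ix ≈ 9.937 in⁴

Break the section into simple shapes (no overlaps), measuring from the bottom-left corner of the bounding box.
Plate: 11.2 × 2.2, A = 24.64 in², y = 1.1 in, Ī = 9.93813 in⁴.
Hole 1 (subtracted): ⌀0.3, A = 0.0706858 in², y = 1.1 in, Ī = 0.000397608 in⁴.
Hole 2 (subtracted): ⌀0.3, A = 0.0706858 in², y = 1.1 in, Ī = 0.000397608 in⁴.
Hole 3 (subtracted): ⌀0.3, A = 0.0706858 in², y = 1.1 in, Ī = 0.000397608 in⁴.
By symmetry the centroid is at mid-height, ȳ = 1.1 in.
All pieces are centred on the horizontal centroidal axis, so I = ΣĪ (holes subtracted) = 9.93694 in⁴.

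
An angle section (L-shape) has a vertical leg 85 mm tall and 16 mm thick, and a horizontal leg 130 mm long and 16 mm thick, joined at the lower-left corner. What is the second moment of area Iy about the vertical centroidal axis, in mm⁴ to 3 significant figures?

Treat the section as a set of non-overlapping primitives; coordinates are from the bounding-box lower-left.
Vertical leg: 16 × 85, A = 1 360 mm², x = 8 mm, Ī = 29 013 mm⁴.
Horizontal leg (remainder): 114 × 16, A = 1 824 mm², x = 73 mm, Ī = 1 975 392 mm⁴.
Centroid: x̄ = ΣA·x / ΣA = 45.236 mm.
Transfer each piece to the vertical centroidal axis using Ī + A·d² with d = x − 45.236:
  vertical leg: d = -37.236 mm → contributes +1 914 698 mm⁴
  horizontal leg (remainder): d = 27.764 mm → contributes +3 381 385 mm⁴
Total I = 5 296 084 mm⁴.

Iy ≈ 5.30 × 10⁶ mm⁴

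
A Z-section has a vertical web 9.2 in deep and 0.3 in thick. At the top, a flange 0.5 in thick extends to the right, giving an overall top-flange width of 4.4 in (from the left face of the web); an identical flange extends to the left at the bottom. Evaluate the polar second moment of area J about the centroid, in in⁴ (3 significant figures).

Decompose the section into non-overlapping parts with the origin at the bottom-left of its bounding rectangle.
Web: 0.3 × 9.2, A = 2.76 in², y = 4.6 in, Ī = 19.467 in⁴.
Top flange (beyond web): 4.1 × 0.5, A = 2.05 in², y = 8.95 in, Ī = 0.042708 in⁴.
Bottom flange (beyond web): 4.1 × 0.5, A = 2.05 in², y = 0.25 in, Ī = 0.042708 in⁴.
Centroid: ȳ = ΣA·y / ΣA = 4.6 in.
Transfer each piece to the centroidal x-axis using Ī + A·d² with d = y − 4.6:
  web: d = 0 in → contributes +19.467 in⁴
  top flange (beyond web): d = 4.35 in → contributes +38.834 in⁴
  bottom flange (beyond web): d = -4.35 in → contributes +38.834 in⁴
Total I = 97.135 in⁴.
For the y-axis: x̄ = 4.25 in.
Repeating about the centroidal y-axis gives I_y = 25.608 in⁴.
Polar second moment: J = I_x + I_y = 122.74 in⁴.

J ≈ 123 in⁴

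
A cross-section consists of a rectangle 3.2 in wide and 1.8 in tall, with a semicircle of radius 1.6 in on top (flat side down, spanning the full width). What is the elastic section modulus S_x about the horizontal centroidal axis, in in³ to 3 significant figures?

S_x ≈ 4.42 in³

Treat the section as a set of non-overlapping primitives; coordinates are from the bounding-box lower-left.
Rectangular body: 3.2 × 1.8, A = 5.76 in², y = 0.9 in, Ī = 1.5552 in⁴.
Semicircular cap: semicircle r = 1.6, A = 4.0212 in², y = 2.4791 in, Ī = 0.7193 in⁴.
Centroid: ȳ = ΣA·y / ΣA = 1.5492 in.
Transfer each piece to the horizontal centroidal axis using Ī + A·d² with d = y − 1.5492:
  rectangular body: d = -0.64918 in → contributes +3.9827 in⁴
  semicircular cap: d = 0.92988 in → contributes +4.1964 in⁴
Total I = 8.179 in⁴.
Extreme fibre distance c = 1.8508 in; S = I/c = 4.4191 in³.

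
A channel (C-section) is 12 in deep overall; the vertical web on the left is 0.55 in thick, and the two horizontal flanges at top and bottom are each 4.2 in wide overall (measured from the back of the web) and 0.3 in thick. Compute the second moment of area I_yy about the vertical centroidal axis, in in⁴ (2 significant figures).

I_yy ≈ 9.8 in⁴

Treat the section as a set of non-overlapping primitives; coordinates are from the bounding-box lower-left.
Web: 0.55 × 12, A = 6.6 in², x = 0.275 in, Ī = 0.1664 in⁴.
Top flange (beyond web): 3.65 × 0.3, A = 1.095 in², x = 2.375 in, Ī = 1.216 in⁴.
Bottom flange (beyond web): 3.65 × 0.3, A = 1.095 in², x = 2.375 in, Ī = 1.216 in⁴.
Centroid: x̄ = ΣA·x / ΣA = 0.7982 in.
Transfer each piece to the vertical centroidal axis using Ī + A·d² with d = x − 0.7982:
  web: d = -0.5232 in → contributes +1.973 in⁴
  top flange (beyond web): d = 1.577 in → contributes +3.938 in⁴
  bottom flange (beyond web): d = 1.577 in → contributes +3.938 in⁴
Total I = 9.849 in⁴.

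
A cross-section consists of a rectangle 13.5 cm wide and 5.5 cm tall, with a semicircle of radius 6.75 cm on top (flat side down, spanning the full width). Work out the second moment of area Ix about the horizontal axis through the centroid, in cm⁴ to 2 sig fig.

Ix ≈ 1600 cm⁴

Treat the section as a set of non-overlapping primitives; coordinates are from the bounding-box lower-left.
Rectangular body: 13.5 × 5.5, A = 74.25 cm², y = 2.75 cm, Ī = 187.2 cm⁴.
Semicircular cap: semicircle r = 6.75, A = 71.57 cm², y = 8.365 cm, Ī = 227.8 cm⁴.
Centroid: ȳ = ΣA·y / ΣA = 5.506 cm.
Transfer each piece to the horizontal axis through the centroid using Ī + A·d² with d = y − 5.506:
  rectangular body: d = -2.756 cm → contributes +751.1 cm⁴
  semicircular cap: d = 2.859 cm → contributes +812.8 cm⁴
Total I = 1 564 cm⁴.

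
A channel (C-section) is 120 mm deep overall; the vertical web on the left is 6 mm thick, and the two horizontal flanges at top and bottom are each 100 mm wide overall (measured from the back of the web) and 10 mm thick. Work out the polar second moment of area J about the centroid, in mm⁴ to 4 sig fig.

J ≈ 9.255 × 10⁶ mm⁴

Decompose the section into non-overlapping parts with the origin at the bottom-left of its bounding rectangle.
Web: 6 × 120, A = 720 mm², y = 60 mm, Ī = 864 000 mm⁴.
Top flange (beyond web): 94 × 10, A = 940 mm², y = 115 mm, Ī = 7833.33 mm⁴.
Bottom flange (beyond web): 94 × 10, A = 940 mm², y = 5 mm, Ī = 7833.33 mm⁴.
By symmetry the centroid is at mid-height, ȳ = 60 mm.
Transfer each piece to the centroidal x-axis using Ī + A·d² with d = y − 60:
  web: d = 0 mm → contributes +864 000 mm⁴
  top flange (beyond web): d = 55 mm → contributes +2 851 333 mm⁴
  bottom flange (beyond web): d = -55 mm → contributes +2 851 333 mm⁴
Total I = 6 566 667 mm⁴.
For the y-axis: x̄ = 39.1538 mm.
Repeating about the centroidal y-axis gives I_y = 2 688 005 mm⁴.
Polar second moment: J = I_x + I_y = 9 254 672 mm⁴.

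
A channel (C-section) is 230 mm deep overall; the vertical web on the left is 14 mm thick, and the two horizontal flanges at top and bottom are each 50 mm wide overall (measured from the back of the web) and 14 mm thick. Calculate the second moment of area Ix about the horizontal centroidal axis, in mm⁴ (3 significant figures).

Ix ≈ 2.60 × 10⁷ mm⁴

Treat the section as a set of non-overlapping primitives; coordinates are from the bounding-box lower-left.
Web: 14 × 230, A = 3 220 mm², y = 115 mm, Ī = 14 194 833 mm⁴.
Top flange (beyond web): 36 × 14, A = 504 mm², y = 223 mm, Ī = 8 232 mm⁴.
Bottom flange (beyond web): 36 × 14, A = 504 mm², y = 7 mm, Ī = 8 232 mm⁴.
By symmetry the centroid is at mid-height, ȳ = 115 mm.
Transfer each piece to the horizontal centroidal axis using Ī + A·d² with d = y − 115:
  web: d = 0 mm → contributes +14 194 833 mm⁴
  top flange (beyond web): d = 108 mm → contributes +5 886 888 mm⁴
  bottom flange (beyond web): d = -108 mm → contributes +5 886 888 mm⁴
Total I = 25 968 609 mm⁴.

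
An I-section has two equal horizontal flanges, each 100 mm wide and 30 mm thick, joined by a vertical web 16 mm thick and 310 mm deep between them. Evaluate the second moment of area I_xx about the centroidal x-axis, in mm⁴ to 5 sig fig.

I_xx ≈ 2.1357 × 10⁸ mm⁴

Break the section into simple shapes (no overlaps), measuring from the bottom-left corner of the bounding box.
Bottom flange: 100 × 30, A = 3 000 mm², y = 15 mm, Ī = 225 000 mm⁴.
Web: 16 × 310, A = 4 960 mm², y = 185 mm, Ī = 39 721 333 mm⁴.
Top flange: 100 × 30, A = 3 000 mm², y = 355 mm, Ī = 225 000 mm⁴.
By symmetry the centroid is at mid-height, ȳ = 185 mm.
Transfer each piece to the centroidal x-axis using Ī + A·d² with d = y − 185:
  bottom flange: d = -170 mm → contributes +86 925 000 mm⁴
  web: d = 0 mm → contributes +39 721 333 mm⁴
  top flange: d = 170 mm → contributes +86 925 000 mm⁴
Total I = 213 571 333 mm⁴.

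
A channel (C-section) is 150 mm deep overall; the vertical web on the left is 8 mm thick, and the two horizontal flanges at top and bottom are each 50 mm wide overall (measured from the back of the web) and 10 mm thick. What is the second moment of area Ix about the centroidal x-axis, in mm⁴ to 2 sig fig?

Ix ≈ 6.4 × 10⁶ mm⁴

Split into non-overlapping primitives; take the origin at the lower-left of the bounding box.
Web: 8 × 150, A = 1 200 mm², y = 75 mm, Ī = 2 250 000 mm⁴.
Top flange (beyond web): 42 × 10, A = 420 mm², y = 145 mm, Ī = 3 500 mm⁴.
Bottom flange (beyond web): 42 × 10, A = 420 mm², y = 5 mm, Ī = 3 500 mm⁴.
By symmetry the centroid is at mid-height, ȳ = 75 mm.
Transfer each piece to the centroidal x-axis using Ī + A·d² with d = y − 75:
  web: d = 0 mm → contributes +2 250 000 mm⁴
  top flange (beyond web): d = 70 mm → contributes +2 061 500 mm⁴
  bottom flange (beyond web): d = -70 mm → contributes +2 061 500 mm⁴
Total I = 6 373 000 mm⁴.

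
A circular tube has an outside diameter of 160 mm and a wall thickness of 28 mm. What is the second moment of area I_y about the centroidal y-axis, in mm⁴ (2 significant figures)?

Decompose the section into non-overlapping parts with the origin at the bottom-left of its bounding rectangle.
Outer circle: ⌀160, A = 20 106 mm², x = 80 mm, Ī = 32 169 909 mm⁴.
Bore (subtracted): ⌀104, A = 8 495 mm², x = 80 mm, Ī = 5 742 530 mm⁴.
By symmetry the centroid is at mid-width, x̄ = 80 mm.
All pieces are centred on the centroidal y-axis, so I = ΣĪ (holes subtracted) = 26 427 379 mm⁴.

I_y ≈ 2.6 × 10⁷ mm⁴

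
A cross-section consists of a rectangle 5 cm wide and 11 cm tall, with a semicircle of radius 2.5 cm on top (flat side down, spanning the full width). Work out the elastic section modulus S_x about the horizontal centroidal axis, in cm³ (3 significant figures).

S_x ≈ 131 cm³

Split into non-overlapping primitives; take the origin at the lower-left of the bounding box.
Rectangular body: 5 × 11, A = 55 cm², y = 5.5 cm, Ī = 554.58 cm⁴.
Semicircular cap: semicircle r = 2.5, A = 9.8175 cm², y = 12.061 cm, Ī = 4.2874 cm⁴.
Centroid: ȳ = ΣA·y / ΣA = 6.4938 cm.
Transfer each piece to the horizontal centroidal axis using Ī + A·d² with d = y − 6.4938:
  rectangular body: d = -0.99376 cm → contributes +608.9 cm⁴
  semicircular cap: d = 5.5673 cm → contributes +308.58 cm⁴
Total I = 917.47 cm⁴.
Extreme fibre distance c = 7.0062 cm; S = I/c = 130.95 cm³.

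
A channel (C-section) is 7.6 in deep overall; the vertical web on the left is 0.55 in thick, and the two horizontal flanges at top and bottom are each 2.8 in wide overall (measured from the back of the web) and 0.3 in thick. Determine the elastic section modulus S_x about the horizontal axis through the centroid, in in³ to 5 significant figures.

S_x ≈ 10.030 in³

Split into non-overlapping primitives; take the origin at the lower-left of the bounding box.
Web: 0.55 × 7.6, A = 4.18 in², y = 3.8 in, Ī = 20.11973 in⁴.
Top flange (beyond web): 2.25 × 0.3, A = 0.675 in², y = 7.45 in, Ī = 0.0050625 in⁴.
Bottom flange (beyond web): 2.25 × 0.3, A = 0.675 in², y = 0.15 in, Ī = 0.0050625 in⁴.
By symmetry the centroid is at mid-height, ȳ = 3.8 in.
Transfer each piece to the horizontal axis through the centroid using Ī + A·d² with d = y − 3.8:
  web: d = 0 in → contributes +20.11973 in⁴
  top flange (beyond web): d = 3.65 in → contributes +8.99775 in⁴
  bottom flange (beyond web): d = -3.65 in → contributes +8.99775 in⁴
Total I = 38.11523 in⁴.
Extreme fibre distance c = 3.8 in; S = I/c = 10.03032 in³.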